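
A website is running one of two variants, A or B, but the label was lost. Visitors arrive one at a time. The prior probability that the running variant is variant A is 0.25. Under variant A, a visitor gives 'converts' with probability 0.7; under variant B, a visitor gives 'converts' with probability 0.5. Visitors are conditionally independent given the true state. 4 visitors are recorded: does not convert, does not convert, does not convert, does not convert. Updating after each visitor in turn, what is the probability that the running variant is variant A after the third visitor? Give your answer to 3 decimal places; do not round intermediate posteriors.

After 'does not convert': P(A) = 0.3·0.2500 / (0.3·0.2500 + 0.5·0.7500) ≈ 0.1667
After 'does not convert': P(A) = 0.3·0.1667 / (0.3·0.1667 + 0.5·0.8333) ≈ 0.1071
After 'does not convert': P(A) = 0.3·0.1071 / (0.3·0.1071 + 0.5·0.8929) ≈ 0.0672

0.067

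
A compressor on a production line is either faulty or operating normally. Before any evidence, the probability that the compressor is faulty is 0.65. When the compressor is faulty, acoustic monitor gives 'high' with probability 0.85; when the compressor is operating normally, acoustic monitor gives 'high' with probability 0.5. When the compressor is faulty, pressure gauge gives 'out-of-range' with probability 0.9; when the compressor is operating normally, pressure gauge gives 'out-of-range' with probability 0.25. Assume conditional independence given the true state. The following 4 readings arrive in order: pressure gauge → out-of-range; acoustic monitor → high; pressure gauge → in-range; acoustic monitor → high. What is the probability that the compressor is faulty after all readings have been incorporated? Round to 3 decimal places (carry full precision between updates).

After pressure gauge='out-of-range': P(faulty) = 0.9·0.6500 / (0.9·0.6500 + 0.25·0.3500) ≈ 0.8699
After acoustic monitor='high': P(faulty) = 0.85·0.8699 / (0.85·0.8699 + 0.5·0.1301) ≈ 0.9191
After pressure gauge='in-range': P(faulty) = 0.1·0.9191 / (0.1·0.9191 + 0.75·0.0809) ≈ 0.6025
After acoustic monitor='high': P(faulty) = 0.85·0.6025 / (0.85·0.6025 + 0.5·0.3975) ≈ 0.7204

0.720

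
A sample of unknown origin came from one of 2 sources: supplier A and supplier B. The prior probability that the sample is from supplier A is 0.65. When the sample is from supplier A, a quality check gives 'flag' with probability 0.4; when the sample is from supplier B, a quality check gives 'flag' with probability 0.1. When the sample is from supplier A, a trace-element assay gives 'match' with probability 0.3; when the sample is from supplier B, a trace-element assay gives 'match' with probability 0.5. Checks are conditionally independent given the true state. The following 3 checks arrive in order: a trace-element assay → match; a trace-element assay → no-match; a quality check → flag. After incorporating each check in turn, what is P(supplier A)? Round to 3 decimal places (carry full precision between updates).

After a trace-element assay='match': P(supplier A) = 0.3·0.6500 / (0.3·0.6500 + 0.5·0.3500) ≈ 0.5270
After a trace-element assay='no-match': P(supplier A) = 0.7·0.5270 / (0.7·0.5270 + 0.5·0.4730) ≈ 0.6094
After a quality check='flag': P(supplier A) = 0.4·0.6094 / (0.4·0.6094 + 0.1·0.3906) ≈ 0.8619

0.862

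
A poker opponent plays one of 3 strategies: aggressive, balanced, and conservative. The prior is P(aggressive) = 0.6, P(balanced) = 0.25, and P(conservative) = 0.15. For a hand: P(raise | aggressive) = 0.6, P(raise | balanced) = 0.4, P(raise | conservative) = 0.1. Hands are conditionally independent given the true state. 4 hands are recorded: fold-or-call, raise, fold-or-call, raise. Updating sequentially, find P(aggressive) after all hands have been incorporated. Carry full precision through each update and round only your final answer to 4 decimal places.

After 'fold-or-call': normaliser = 0.4·0.6000 + 0.6·0.2500 + 0.9·0.1500; P(aggressive) ≈ 0.4571, P(balanced) ≈ 0.2857, P(conservative) ≈ 0.2571
After 'raise': normaliser = 0.6·0.4571 + 0.4·0.2857 + 0.1·0.2571; P(aggressive) ≈ 0.6621, P(balanced) ≈ 0.2759, P(conservative) ≈ 0.0621
After 'fold-or-call': normaliser = 0.4·0.6621 + 0.6·0.2759 + 0.9·0.0621; P(aggressive) ≈ 0.5447, P(balanced) ≈ 0.3404, P(conservative) ≈ 0.1149
After 'raise': normaliser = 0.6·0.5447 + 0.4·0.3404 + 0.1·0.1149; P(aggressive) ≈ 0.6888, P(balanced) ≈ 0.2870, P(conservative) ≈ 0.0242

0.6888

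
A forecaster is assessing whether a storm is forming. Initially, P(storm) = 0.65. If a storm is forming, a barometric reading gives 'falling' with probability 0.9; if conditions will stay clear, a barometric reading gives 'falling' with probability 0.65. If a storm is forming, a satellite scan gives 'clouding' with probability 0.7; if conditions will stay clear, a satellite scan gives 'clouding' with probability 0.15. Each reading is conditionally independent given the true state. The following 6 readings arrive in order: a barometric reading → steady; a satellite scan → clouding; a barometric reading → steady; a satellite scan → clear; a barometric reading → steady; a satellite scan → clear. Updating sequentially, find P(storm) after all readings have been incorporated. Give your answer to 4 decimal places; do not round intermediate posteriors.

After a barometric reading='steady': P(storm) = 0.1·0.6500 / (0.1·0.6500 + 0.35·0.3500) ≈ 0.3467
After a satellite scan='clouding': P(storm) = 0.7·0.3467 / (0.7·0.3467 + 0.15·0.6533) ≈ 0.7123
After a barometric reading='steady': P(storm) = 0.1·0.7123 / (0.1·0.7123 + 0.35·0.2877) ≈ 0.4143
After a satellite scan='clear': P(storm) = 0.3·0.4143 / (0.3·0.4143 + 0.85·0.5857) ≈ 0.1998
After a barometric reading='steady': P(storm) = 0.1·0.1998 / (0.1·0.1998 + 0.35·0.8002) ≈ 0.0666
After a satellite scan='clear': P(storm) = 0.3·0.0666 / (0.3·0.0666 + 0.85·0.9334) ≈ 0.0246

0.0246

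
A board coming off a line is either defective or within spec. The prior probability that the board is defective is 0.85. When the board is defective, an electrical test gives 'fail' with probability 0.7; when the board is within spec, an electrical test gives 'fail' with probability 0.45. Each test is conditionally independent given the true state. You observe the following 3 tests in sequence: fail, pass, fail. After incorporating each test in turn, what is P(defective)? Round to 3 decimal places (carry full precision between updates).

After 'fail': P(defective) = 0.7·0.8500 / (0.7·0.8500 + 0.45·0.1500) ≈ 0.8981
After 'pass': P(defective) = 0.3·0.8981 / (0.3·0.8981 + 0.55·0.1019) ≈ 0.8278
After 'fail': P(defective) = 0.7·0.8278 / (0.7·0.8278 + 0.45·0.1722) ≈ 0.8821

0.882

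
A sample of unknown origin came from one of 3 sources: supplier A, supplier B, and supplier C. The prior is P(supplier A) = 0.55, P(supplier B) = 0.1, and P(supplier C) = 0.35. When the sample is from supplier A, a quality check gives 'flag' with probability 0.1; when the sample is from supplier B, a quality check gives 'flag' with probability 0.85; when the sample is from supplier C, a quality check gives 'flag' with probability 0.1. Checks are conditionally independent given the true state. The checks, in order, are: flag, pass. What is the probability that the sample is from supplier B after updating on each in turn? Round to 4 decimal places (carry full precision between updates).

0.1360

After 'flag': normaliser = 0.1·0.5500 + 0.85·0.1000 + 0.1·0.3500; P(supplier A) ≈ 0.3143, P(supplier B) ≈ 0.4857, P(supplier C) ≈ 0.2000
After 'pass': normaliser = 0.9·0.3143 + 0.15·0.4857 + 0.9·0.2000; P(supplier A) ≈ 0.5280, P(supplier B) ≈ 0.1360, P(supplier C) ≈ 0.3360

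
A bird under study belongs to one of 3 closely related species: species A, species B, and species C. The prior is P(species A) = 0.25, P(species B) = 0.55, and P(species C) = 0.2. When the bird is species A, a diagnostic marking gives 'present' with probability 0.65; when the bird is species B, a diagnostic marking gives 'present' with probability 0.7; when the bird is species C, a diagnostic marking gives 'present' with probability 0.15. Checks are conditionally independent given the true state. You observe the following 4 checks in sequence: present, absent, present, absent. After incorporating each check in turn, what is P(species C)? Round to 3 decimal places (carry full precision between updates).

0.080

Each posterior becomes the prior for the next update.
After 'present': normaliser = 0.65·0.2500 + 0.7·0.5500 + 0.15·0.2000; P(species A) ≈ 0.2814, P(species B) ≈ 0.6667, P(species C) ≈ 0.0519
After 'absent': normaliser = 0.35·0.2814 + 0.3·0.6667 + 0.85·0.0519; P(species A) ≈ 0.2874, P(species B) ≈ 0.5837, P(species C) ≈ 0.1289
After 'present': normaliser = 0.65·0.2874 + 0.7·0.5837 + 0.15·0.1289; P(species A) ≈ 0.3039, P(species B) ≈ 0.6646, P(species C) ≈ 0.0314
After 'absent': normaliser = 0.35·0.3039 + 0.3·0.6646 + 0.85·0.0314; P(species A) ≈ 0.3199, P(species B) ≈ 0.5997, P(species C) ≈ 0.0804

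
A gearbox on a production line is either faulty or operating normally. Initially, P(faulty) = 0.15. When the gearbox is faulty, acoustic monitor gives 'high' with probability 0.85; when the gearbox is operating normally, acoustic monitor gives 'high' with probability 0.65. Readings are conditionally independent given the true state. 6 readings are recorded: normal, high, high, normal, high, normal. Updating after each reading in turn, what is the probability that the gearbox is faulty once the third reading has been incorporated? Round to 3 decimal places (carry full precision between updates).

After 'normal': P(faulty) = 0.15·0.1500 / (0.15·0.1500 + 0.35·0.8500) ≈ 0.0703
After 'high': P(faulty) = 0.85·0.0703 / (0.85·0.0703 + 0.65·0.9297) ≈ 0.0900
After 'high': P(faulty) = 0.85·0.0900 / (0.85·0.0900 + 0.65·0.9100) ≈ 0.1145

0.115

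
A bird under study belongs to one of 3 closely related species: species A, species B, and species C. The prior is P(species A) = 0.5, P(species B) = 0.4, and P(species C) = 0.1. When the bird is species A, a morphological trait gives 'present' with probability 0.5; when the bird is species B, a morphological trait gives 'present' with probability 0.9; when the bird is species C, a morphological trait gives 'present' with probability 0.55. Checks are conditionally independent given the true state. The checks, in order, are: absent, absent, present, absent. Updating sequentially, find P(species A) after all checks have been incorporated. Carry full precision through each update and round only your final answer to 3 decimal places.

After 'absent': normaliser = 0.5·0.5000 + 0.1·0.4000 + 0.45·0.1000; P(species A) ≈ 0.7463, P(species B) ≈ 0.1194, P(species C) ≈ 0.1343
After 'absent': normaliser = 0.5·0.7463 + 0.1·0.1194 + 0.45·0.1343; P(species A) ≈ 0.8375, P(species B) ≈ 0.0268, P(species C) ≈ 0.1357
After 'present': normaliser = 0.5·0.8375 + 0.9·0.0268 + 0.55·0.1357; P(species A) ≈ 0.8092, P(species B) ≈ 0.0466, P(species C) ≈ 0.1442
After 'absent': normaliser = 0.5·0.8092 + 0.1·0.0466 + 0.45·0.1442; P(species A) ≈ 0.8533, P(species B) ≈ 0.0098, P(species C) ≈ 0.1369

0.853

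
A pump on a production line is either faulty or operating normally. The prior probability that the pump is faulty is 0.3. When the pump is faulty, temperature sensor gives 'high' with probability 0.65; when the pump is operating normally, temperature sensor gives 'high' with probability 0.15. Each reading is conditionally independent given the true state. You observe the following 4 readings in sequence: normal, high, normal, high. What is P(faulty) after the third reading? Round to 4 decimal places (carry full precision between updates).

0.2395

After 'normal': P(faulty) = 0.35·0.3000 / (0.35·0.3000 + 0.85·0.7000) ≈ 0.1500
After 'high': P(faulty) = 0.65·0.1500 / (0.65·0.1500 + 0.15·0.8500) ≈ 0.4333
After 'normal': P(faulty) = 0.35·0.4333 / (0.35·0.4333 + 0.85·0.5667) ≈ 0.2395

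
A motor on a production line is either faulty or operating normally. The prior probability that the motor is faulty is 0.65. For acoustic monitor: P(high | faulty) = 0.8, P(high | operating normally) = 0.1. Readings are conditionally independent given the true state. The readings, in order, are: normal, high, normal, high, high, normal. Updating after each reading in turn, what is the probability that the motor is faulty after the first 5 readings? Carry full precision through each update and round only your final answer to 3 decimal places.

0.979

After 'normal': P(faulty) = 0.2·0.6500 / (0.2·0.6500 + 0.9·0.3500) ≈ 0.2921
After 'high': P(faulty) = 0.8·0.2921 / (0.8·0.2921 + 0.1·0.7079) ≈ 0.7675
After 'normal': P(faulty) = 0.2·0.7675 / (0.2·0.7675 + 0.9·0.2325) ≈ 0.4232
After 'high': P(faulty) = 0.8·0.4232 / (0.8·0.4232 + 0.1·0.5768) ≈ 0.8544
After 'high': P(faulty) = 0.8·0.8544 / (0.8·0.8544 + 0.1·0.1456) ≈ 0.9791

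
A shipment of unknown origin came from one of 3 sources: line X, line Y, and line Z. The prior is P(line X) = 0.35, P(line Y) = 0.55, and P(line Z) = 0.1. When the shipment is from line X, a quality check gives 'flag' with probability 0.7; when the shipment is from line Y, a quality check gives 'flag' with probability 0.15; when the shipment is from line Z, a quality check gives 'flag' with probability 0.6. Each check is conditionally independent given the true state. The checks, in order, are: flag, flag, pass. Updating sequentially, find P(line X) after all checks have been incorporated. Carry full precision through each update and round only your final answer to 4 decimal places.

0.6737

Apply Bayes' rule sequentially, carrying P(line X) forward.
After 'flag': normaliser = 0.7·0.3500 + 0.15·0.5500 + 0.6·0.1000; P(line X) ≈ 0.6323, P(line Y) ≈ 0.2129, P(line Z) ≈ 0.1548
After 'flag': normaliser = 0.7·0.6323 + 0.15·0.2129 + 0.6·0.1548; P(line X) ≈ 0.7800, P(line Y) ≈ 0.0563, P(line Z) ≈ 0.1637
After 'pass': normaliser = 0.3·0.7800 + 0.85·0.0563 + 0.4·0.1637; P(line X) ≈ 0.6737, P(line Y) ≈ 0.1377, P(line Z) ≈ 0.1886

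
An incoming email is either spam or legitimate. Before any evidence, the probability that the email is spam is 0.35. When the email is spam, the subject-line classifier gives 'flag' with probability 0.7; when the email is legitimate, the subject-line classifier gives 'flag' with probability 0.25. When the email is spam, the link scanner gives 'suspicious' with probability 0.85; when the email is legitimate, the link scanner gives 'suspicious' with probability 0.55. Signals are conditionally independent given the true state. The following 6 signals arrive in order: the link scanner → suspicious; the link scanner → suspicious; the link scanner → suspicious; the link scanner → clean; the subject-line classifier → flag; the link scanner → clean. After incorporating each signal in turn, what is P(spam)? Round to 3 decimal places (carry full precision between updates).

Each posterior becomes the prior for the next update.
After the link scanner='suspicious': P(spam) = 0.85·0.3500 / (0.85·0.3500 + 0.55·0.6500) ≈ 0.4542
After the link scanner='suspicious': P(spam) = 0.85·0.4542 / (0.85·0.4542 + 0.55·0.5458) ≈ 0.5626
After the link scanner='suspicious': P(spam) = 0.85·0.5626 / (0.85·0.5626 + 0.55·0.4374) ≈ 0.6653
After the link scanner='clean': P(spam) = 0.15·0.6653 / (0.15·0.6653 + 0.45·0.3347) ≈ 0.3985
After the subject-line classifier='flag': P(spam) = 0.7·0.3985 / (0.7·0.3985 + 0.25·0.6015) ≈ 0.6497
After the link scanner='clean': P(spam) = 0.15·0.6497 / (0.15·0.6497 + 0.45·0.3503) ≈ 0.3821

0.382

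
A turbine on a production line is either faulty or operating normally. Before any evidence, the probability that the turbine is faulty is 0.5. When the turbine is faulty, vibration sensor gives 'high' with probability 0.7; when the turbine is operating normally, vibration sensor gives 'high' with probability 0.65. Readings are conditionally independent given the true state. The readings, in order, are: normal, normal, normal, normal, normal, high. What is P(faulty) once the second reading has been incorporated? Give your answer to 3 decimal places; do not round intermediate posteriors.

0.424

After 'normal': P(faulty) = 0.3·0.5000 / (0.3·0.5000 + 0.35·0.5000) ≈ 0.4615
After 'normal': P(faulty) = 0.3·0.4615 / (0.3·0.4615 + 0.35·0.5385) ≈ 0.4235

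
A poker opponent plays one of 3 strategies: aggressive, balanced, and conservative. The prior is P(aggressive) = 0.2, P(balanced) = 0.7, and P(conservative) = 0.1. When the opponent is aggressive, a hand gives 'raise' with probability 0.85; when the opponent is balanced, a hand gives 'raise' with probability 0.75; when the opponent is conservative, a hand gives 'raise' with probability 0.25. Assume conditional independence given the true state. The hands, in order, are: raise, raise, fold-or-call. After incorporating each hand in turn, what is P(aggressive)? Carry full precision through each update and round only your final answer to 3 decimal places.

After 'raise': normaliser = 0.85·0.2000 + 0.75·0.7000 + 0.25·0.1000; P(aggressive) ≈ 0.2361, P(balanced) ≈ 0.7292, P(conservative) ≈ 0.0347
After 'raise': normaliser = 0.85·0.2361 + 0.75·0.7292 + 0.25·0.0347; P(aggressive) ≈ 0.2654, P(balanced) ≈ 0.7231, P(conservative) ≈ 0.0115
After 'fold-or-call': normaliser = 0.15·0.2654 + 0.25·0.7231 + 0.75·0.0115; P(aggressive) ≈ 0.1737, P(balanced) ≈ 0.7888, P(conservative) ≈ 0.0376

0.174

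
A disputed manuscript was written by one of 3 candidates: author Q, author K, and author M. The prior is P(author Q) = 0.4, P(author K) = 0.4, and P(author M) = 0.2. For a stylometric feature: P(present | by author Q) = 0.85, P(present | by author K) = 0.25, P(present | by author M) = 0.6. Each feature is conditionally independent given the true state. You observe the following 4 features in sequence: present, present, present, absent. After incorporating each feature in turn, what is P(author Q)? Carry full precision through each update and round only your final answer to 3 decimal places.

After 'present': normaliser = 0.85·0.4000 + 0.25·0.4000 + 0.6·0.2000; P(author Q) ≈ 0.6071, P(author K) ≈ 0.1786, P(author M) ≈ 0.2143
After 'present': normaliser = 0.85·0.6071 + 0.25·0.1786 + 0.6·0.2143; P(author Q) ≈ 0.7487, P(author K) ≈ 0.0648, P(author M) ≈ 0.1865
After 'present': normaliser = 0.85·0.7487 + 0.25·0.0648 + 0.6·0.1865; P(author Q) ≈ 0.8324, P(author K) ≈ 0.0212, P(author M) ≈ 0.1464
After 'absent': normaliser = 0.15·0.8324 + 0.75·0.0212 + 0.4·0.1464; P(author Q) ≈ 0.6265, P(author K) ≈ 0.0797, P(author M) ≈ 0.2938

0.626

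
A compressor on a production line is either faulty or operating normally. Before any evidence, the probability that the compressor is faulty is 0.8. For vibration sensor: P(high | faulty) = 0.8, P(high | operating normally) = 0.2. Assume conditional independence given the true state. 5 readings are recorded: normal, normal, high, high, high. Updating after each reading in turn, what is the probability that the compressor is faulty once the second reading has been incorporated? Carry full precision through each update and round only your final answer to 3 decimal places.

After 'normal': P(faulty) = 0.2·0.8000 / (0.2·0.8000 + 0.8·0.2000) ≈ 0.5000
After 'normal': P(faulty) = 0.2·0.5000 / (0.2·0.5000 + 0.8·0.5000) ≈ 0.2000

0.200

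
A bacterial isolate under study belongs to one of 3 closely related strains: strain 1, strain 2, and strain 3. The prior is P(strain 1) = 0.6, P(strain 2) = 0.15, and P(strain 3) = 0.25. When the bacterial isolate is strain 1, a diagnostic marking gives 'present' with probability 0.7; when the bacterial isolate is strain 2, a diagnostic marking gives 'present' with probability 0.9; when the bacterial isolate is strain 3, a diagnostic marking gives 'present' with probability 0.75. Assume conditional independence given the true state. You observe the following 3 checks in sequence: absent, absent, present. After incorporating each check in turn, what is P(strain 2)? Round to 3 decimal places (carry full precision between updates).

0.027

After 'absent': normaliser = 0.3·0.6000 + 0.1·0.1500 + 0.25·0.2500; P(strain 1) ≈ 0.6990, P(strain 2) ≈ 0.0583, P(strain 3) ≈ 0.2427
After 'absent': normaliser = 0.3·0.6990 + 0.1·0.0583 + 0.25·0.2427; P(strain 1) ≈ 0.7592, P(strain 2) ≈ 0.0211, P(strain 3) ≈ 0.2197
After 'present': normaliser = 0.7·0.7592 + 0.9·0.0211 + 0.75·0.2197; P(strain 1) ≈ 0.7431, P(strain 2) ≈ 0.0265, P(strain 3) ≈ 0.2304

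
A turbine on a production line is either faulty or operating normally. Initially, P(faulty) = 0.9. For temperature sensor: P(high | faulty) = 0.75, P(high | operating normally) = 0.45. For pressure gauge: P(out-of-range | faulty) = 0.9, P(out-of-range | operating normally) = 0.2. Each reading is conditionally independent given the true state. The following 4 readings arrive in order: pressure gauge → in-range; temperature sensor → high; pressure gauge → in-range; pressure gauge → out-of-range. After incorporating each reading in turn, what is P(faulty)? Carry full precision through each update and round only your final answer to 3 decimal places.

After pressure gauge='in-range': P(faulty) = 0.1·0.9000 / (0.1·0.9000 + 0.8·0.1000) ≈ 0.5294
After temperature sensor='high': P(faulty) = 0.75·0.5294 / (0.75·0.5294 + 0.45·0.4706) ≈ 0.6522
After pressure gauge='in-range': P(faulty) = 0.1·0.6522 / (0.1·0.6522 + 0.8·0.3478) ≈ 0.1899
After pressure gauge='out-of-range': P(faulty) = 0.9·0.1899 / (0.9·0.1899 + 0.2·0.8101) ≈ 0.5133

0.513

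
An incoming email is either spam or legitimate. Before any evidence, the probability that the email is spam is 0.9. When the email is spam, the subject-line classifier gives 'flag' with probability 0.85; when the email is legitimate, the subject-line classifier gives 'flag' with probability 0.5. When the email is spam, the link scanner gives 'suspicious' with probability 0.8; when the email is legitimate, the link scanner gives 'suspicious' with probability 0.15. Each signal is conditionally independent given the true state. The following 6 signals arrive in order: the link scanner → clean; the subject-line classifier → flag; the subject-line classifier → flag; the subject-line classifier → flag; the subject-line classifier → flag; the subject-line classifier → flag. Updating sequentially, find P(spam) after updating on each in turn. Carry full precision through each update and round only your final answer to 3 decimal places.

After the link scanner='clean': P(spam) = 0.2·0.9000 / (0.2·0.9000 + 0.85·0.1000) ≈ 0.6792
After the subject-line classifier='flag': P(spam) = 0.85·0.6792 / (0.85·0.6792 + 0.5·0.3208) ≈ 0.7826
After the subject-line classifier='flag': P(spam) = 0.85·0.7826 / (0.85·0.7826 + 0.5·0.2174) ≈ 0.8596
After the subject-line classifier='flag': P(spam) = 0.85·0.8596 / (0.85·0.8596 + 0.5·0.1404) ≈ 0.9123
After the subject-line classifier='flag': P(spam) = 0.85·0.9123 / (0.85·0.9123 + 0.5·0.0877) ≈ 0.9465
After the subject-line classifier='flag': P(spam) = 0.85·0.9465 / (0.85·0.9465 + 0.5·0.0535) ≈ 0.9678

0.968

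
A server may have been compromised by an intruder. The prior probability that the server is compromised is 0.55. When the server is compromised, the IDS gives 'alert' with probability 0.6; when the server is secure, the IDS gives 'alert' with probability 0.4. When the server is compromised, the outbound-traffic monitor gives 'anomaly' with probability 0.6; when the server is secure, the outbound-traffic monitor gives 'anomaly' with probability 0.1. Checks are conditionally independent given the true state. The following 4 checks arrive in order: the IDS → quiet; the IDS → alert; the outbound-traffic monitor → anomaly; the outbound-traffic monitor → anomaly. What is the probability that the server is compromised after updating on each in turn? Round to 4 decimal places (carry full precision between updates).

0.9778

After the IDS='quiet': P(compromised) = 0.4·0.5500 / (0.4·0.5500 + 0.6·0.4500) ≈ 0.4490
After the IDS='alert': P(compromised) = 0.6·0.4490 / (0.6·0.4490 + 0.4·0.5510) ≈ 0.5500
After the outbound-traffic monitor='anomaly': P(compromised) = 0.6·0.5500 / (0.6·0.5500 + 0.1·0.4500) ≈ 0.8800
After the outbound-traffic monitor='anomaly': P(compromised) = 0.6·0.8800 / (0.6·0.8800 + 0.1·0.1200) ≈ 0.9778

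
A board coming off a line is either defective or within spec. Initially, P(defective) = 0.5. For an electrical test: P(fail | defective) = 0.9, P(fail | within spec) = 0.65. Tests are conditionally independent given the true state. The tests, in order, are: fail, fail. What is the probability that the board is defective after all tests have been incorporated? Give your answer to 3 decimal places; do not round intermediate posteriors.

Apply Bayes' rule sequentially, carrying P(defective) forward.
After 'fail': P(defective) = 0.9·0.5000 / (0.9·0.5000 + 0.65·0.5000) ≈ 0.5806
After 'fail': P(defective) = 0.9·0.5806 / (0.9·0.5806 + 0.65·0.4194) ≈ 0.6572

0.657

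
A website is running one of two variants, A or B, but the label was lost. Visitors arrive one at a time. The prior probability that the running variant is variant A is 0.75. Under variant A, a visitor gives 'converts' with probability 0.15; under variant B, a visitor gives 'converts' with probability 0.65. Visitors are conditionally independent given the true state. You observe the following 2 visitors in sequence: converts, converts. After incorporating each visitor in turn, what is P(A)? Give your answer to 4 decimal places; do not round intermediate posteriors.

After 'converts': P(A) = 0.15·0.7500 / (0.15·0.7500 + 0.65·0.2500) ≈ 0.4091
After 'converts': P(A) = 0.15·0.4091 / (0.15·0.4091 + 0.65·0.5909) ≈ 0.1378

0.1378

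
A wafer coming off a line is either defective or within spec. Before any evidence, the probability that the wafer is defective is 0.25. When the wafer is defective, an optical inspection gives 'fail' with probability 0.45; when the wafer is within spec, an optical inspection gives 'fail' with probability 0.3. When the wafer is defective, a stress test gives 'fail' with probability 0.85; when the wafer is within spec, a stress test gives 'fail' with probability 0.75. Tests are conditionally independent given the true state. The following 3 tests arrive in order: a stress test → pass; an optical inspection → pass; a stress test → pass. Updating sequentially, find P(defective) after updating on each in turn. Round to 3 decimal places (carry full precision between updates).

0.086

After a stress test='pass': P(defective) = 0.15·0.2500 / (0.15·0.2500 + 0.25·0.7500) ≈ 0.1667
After an optical inspection='pass': P(defective) = 0.55·0.1667 / (0.55·0.1667 + 0.7·0.8333) ≈ 0.1358
After a stress test='pass': P(defective) = 0.15·0.1358 / (0.15·0.1358 + 0.25·0.8642) ≈ 0.0862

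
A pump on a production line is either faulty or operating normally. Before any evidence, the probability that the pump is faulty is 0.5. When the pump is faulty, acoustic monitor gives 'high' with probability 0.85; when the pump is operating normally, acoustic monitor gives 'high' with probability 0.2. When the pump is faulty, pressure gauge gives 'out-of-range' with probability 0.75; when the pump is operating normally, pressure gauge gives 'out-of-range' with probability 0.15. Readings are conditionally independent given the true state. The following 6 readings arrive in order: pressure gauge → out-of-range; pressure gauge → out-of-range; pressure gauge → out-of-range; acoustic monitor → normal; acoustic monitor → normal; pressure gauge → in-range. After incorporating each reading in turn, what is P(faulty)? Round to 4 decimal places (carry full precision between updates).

After pressure gauge='out-of-range': P(faulty) = 0.75·0.5000 / (0.75·0.5000 + 0.15·0.5000) ≈ 0.8333
After pressure gauge='out-of-range': P(faulty) = 0.75·0.8333 / (0.75·0.8333 + 0.15·0.1667) ≈ 0.9615
After pressure gauge='out-of-range': P(faulty) = 0.75·0.9615 / (0.75·0.9615 + 0.15·0.0385) ≈ 0.9921
After acoustic monitor='normal': P(faulty) = 0.15·0.9921 / (0.15·0.9921 + 0.8·0.0079) ≈ 0.9591
After acoustic monitor='normal': P(faulty) = 0.15·0.9591 / (0.15·0.9591 + 0.8·0.0409) ≈ 0.8146
After pressure gauge='in-range': P(faulty) = 0.25·0.8146 / (0.25·0.8146 + 0.85·0.1854) ≈ 0.5638

0.5638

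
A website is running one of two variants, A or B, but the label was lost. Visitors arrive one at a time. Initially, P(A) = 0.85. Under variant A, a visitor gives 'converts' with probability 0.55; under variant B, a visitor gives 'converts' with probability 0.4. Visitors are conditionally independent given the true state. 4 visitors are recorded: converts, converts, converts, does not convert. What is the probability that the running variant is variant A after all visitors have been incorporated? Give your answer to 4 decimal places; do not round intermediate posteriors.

After 'converts': P(A) = 0.55·0.8500 / (0.55·0.8500 + 0.4·0.1500) ≈ 0.8863
After 'converts': P(A) = 0.55·0.8863 / (0.55·0.8863 + 0.4·0.1137) ≈ 0.9146
After 'converts': P(A) = 0.55·0.9146 / (0.55·0.9146 + 0.4·0.0854) ≈ 0.9364
After 'does not convert': P(A) = 0.45·0.9364 / (0.45·0.9364 + 0.6·0.0636) ≈ 0.9170

0.9170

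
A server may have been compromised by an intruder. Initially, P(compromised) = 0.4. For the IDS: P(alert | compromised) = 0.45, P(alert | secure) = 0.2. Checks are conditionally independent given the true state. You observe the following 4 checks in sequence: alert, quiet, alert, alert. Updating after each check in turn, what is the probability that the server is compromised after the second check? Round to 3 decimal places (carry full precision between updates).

0.508

Apply Bayes' rule sequentially, carrying P(compromised) forward.
After 'alert': P(compromised) = 0.45·0.4000 / (0.45·0.4000 + 0.2·0.6000) ≈ 0.6000
After 'quiet': P(compromised) = 0.55·0.6000 / (0.55·0.6000 + 0.8·0.4000) ≈ 0.5077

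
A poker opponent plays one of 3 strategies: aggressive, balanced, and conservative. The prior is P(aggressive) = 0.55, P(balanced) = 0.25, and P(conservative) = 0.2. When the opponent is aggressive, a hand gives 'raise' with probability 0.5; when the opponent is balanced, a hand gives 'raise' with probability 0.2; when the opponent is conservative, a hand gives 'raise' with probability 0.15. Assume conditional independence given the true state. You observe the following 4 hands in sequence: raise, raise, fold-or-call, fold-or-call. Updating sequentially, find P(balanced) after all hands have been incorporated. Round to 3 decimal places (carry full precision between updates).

After 'raise': normaliser = 0.5·0.5500 + 0.2·0.2500 + 0.15·0.2000; P(aggressive) ≈ 0.7746, P(balanced) ≈ 0.1408, P(conservative) ≈ 0.0845
After 'raise': normaliser = 0.5·0.7746 + 0.2·0.1408 + 0.15·0.0845; P(aggressive) ≈ 0.9046, P(balanced) ≈ 0.0658, P(conservative) ≈ 0.0296
After 'fold-or-call': normaliser = 0.5·0.9046 + 0.8·0.0658 + 0.85·0.0296; P(aggressive) ≈ 0.8532, P(balanced) ≈ 0.0993, P(conservative) ≈ 0.0475
After 'fold-or-call': normaliser = 0.5·0.8532 + 0.8·0.0993 + 0.85·0.0475; P(aggressive) ≈ 0.7808, P(balanced) ≈ 0.1454, P(conservative) ≈ 0.0738

0.145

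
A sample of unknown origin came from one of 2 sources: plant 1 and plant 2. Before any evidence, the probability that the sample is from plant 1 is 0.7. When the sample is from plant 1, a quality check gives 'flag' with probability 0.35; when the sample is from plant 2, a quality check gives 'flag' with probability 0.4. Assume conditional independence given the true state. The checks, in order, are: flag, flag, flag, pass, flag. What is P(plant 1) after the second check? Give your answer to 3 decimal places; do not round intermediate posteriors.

After 'flag': P(plant 1) = 0.35·0.7000 / (0.35·0.7000 + 0.4·0.3000) ≈ 0.6712
After 'flag': P(plant 1) = 0.35·0.6712 / (0.35·0.6712 + 0.4·0.3288) ≈ 0.6411

0.641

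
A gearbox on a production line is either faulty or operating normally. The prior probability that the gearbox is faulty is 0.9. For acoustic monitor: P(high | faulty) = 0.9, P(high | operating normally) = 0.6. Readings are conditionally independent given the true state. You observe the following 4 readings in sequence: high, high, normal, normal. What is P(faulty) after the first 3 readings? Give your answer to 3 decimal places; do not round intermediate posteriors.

0.835

Apply Bayes' rule sequentially, carrying P(faulty) forward.
After 'high': P(faulty) = 0.9·0.9000 / (0.9·0.9000 + 0.6·0.1000) ≈ 0.9310
After 'high': P(faulty) = 0.9·0.9310 / (0.9·0.9310 + 0.6·0.0690) ≈ 0.9529
After 'normal': P(faulty) = 0.1·0.9529 / (0.1·0.9529 + 0.4·0.0471) ≈ 0.8351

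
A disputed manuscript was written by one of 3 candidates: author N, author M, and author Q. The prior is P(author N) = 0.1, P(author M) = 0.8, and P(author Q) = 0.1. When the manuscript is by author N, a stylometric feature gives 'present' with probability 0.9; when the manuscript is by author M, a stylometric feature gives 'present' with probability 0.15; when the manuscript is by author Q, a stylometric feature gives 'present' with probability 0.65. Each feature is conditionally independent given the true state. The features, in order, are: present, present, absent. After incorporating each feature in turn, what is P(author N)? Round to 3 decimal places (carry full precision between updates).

After 'present': normaliser = 0.9·0.1000 + 0.15·0.8000 + 0.65·0.1000; P(author N) ≈ 0.3273, P(author M) ≈ 0.4364, P(author Q) ≈ 0.2364
After 'present': normaliser = 0.9·0.3273 + 0.15·0.4364 + 0.65·0.2364; P(author N) ≈ 0.5735, P(author M) ≈ 0.1274, P(author Q) ≈ 0.2991
After 'absent': normaliser = 0.1·0.5735 + 0.85·0.1274 + 0.35·0.2991; P(author N) ≈ 0.2121, P(author M) ≈ 0.4007, P(author Q) ≈ 0.3872

0.212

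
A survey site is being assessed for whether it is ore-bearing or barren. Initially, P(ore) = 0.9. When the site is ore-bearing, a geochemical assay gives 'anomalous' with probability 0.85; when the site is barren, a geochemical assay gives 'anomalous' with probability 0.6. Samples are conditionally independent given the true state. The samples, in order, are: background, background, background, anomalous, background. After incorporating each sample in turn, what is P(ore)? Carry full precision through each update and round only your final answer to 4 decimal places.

0.2014

After 'background': P(ore) = 0.15·0.9000 / (0.15·0.9000 + 0.4·0.1000) ≈ 0.7714
After 'background': P(ore) = 0.15·0.7714 / (0.15·0.7714 + 0.4·0.2286) ≈ 0.5586
After 'background': P(ore) = 0.15·0.5586 / (0.15·0.5586 + 0.4·0.4414) ≈ 0.3219
After 'anomalous': P(ore) = 0.85·0.3219 / (0.85·0.3219 + 0.6·0.6781) ≈ 0.4020
After 'background': P(ore) = 0.15·0.4020 / (0.15·0.4020 + 0.4·0.5980) ≈ 0.2014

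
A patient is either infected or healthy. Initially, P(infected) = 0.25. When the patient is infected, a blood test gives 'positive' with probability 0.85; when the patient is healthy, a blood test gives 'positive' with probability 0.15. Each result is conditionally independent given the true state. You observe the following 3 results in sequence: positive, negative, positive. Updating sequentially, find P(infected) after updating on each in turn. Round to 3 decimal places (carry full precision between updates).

0.654

After 'positive': P(infected) = 0.85·0.2500 / (0.85·0.2500 + 0.15·0.7500) ≈ 0.6538
After 'negative': P(infected) = 0.15·0.6538 / (0.15·0.6538 + 0.85·0.3462) ≈ 0.2500
After 'positive': P(infected) = 0.85·0.2500 / (0.85·0.2500 + 0.15·0.7500) ≈ 0.6538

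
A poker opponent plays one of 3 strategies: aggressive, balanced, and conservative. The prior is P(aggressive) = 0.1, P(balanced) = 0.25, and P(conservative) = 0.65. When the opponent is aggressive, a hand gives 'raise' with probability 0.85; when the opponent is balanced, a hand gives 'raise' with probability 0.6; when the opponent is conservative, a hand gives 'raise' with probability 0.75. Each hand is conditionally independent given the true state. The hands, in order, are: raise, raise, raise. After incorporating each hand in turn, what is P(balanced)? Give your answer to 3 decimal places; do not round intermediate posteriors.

0.139

After 'raise': normaliser = 0.85·0.1000 + 0.6·0.2500 + 0.75·0.6500; P(aggressive) ≈ 0.1176, P(balanced) ≈ 0.2076, P(conservative) ≈ 0.6747
After 'raise': normaliser = 0.85·0.1176 + 0.6·0.2076 + 0.75·0.6747; P(aggressive) ≈ 0.1369, P(balanced) ≈ 0.1705, P(conservative) ≈ 0.6926
After 'raise': normaliser = 0.85·0.1369 + 0.6·0.1705 + 0.75·0.6926; P(aggressive) ≈ 0.1576, P(balanced) ≈ 0.1386, P(conservative) ≈ 0.7038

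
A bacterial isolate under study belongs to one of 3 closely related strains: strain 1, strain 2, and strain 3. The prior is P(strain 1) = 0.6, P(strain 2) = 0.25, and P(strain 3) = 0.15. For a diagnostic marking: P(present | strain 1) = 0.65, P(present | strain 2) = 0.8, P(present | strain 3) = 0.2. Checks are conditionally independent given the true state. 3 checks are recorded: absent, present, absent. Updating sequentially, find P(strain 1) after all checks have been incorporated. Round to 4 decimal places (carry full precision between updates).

0.6372

After 'absent': normaliser = 0.35·0.6000 + 0.2·0.2500 + 0.8·0.1500; P(strain 1) ≈ 0.5526, P(strain 2) ≈ 0.1316, P(strain 3) ≈ 0.3158
After 'present': normaliser = 0.65·0.5526 + 0.8·0.1316 + 0.2·0.3158; P(strain 1) ≈ 0.6808, P(strain 2) ≈ 0.1995, P(strain 3) ≈ 0.1197
After 'absent': normaliser = 0.35·0.6808 + 0.2·0.1995 + 0.8·0.1197; P(strain 1) ≈ 0.6372, P(strain 2) ≈ 0.1067, P(strain 3) ≈ 0.2561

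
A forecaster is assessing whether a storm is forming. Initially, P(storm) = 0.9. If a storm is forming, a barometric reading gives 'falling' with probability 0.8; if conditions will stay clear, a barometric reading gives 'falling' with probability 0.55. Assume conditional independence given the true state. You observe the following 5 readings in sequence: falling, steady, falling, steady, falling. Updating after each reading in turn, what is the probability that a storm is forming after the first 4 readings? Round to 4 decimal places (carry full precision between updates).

After 'falling': P(storm) = 0.8·0.9000 / (0.8·0.9000 + 0.55·0.1000) ≈ 0.9290
After 'steady': P(storm) = 0.2·0.9290 / (0.2·0.9290 + 0.45·0.0710) ≈ 0.8533
After 'falling': P(storm) = 0.8·0.8533 / (0.8·0.8533 + 0.55·0.1467) ≈ 0.8943
After 'steady': P(storm) = 0.2·0.8943 / (0.2·0.8943 + 0.45·0.1057) ≈ 0.7900

0.7900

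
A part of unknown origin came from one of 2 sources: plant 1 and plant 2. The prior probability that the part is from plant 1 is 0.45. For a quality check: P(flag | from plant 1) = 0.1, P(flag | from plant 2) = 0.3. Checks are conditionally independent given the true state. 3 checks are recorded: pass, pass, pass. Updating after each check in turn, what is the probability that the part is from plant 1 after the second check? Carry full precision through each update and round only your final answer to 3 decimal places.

0.575

After 'pass': P(plant 1) = 0.9·0.4500 / (0.9·0.4500 + 0.7·0.5500) ≈ 0.5127
After 'pass': P(plant 1) = 0.9·0.5127 / (0.9·0.5127 + 0.7·0.4873) ≈ 0.5749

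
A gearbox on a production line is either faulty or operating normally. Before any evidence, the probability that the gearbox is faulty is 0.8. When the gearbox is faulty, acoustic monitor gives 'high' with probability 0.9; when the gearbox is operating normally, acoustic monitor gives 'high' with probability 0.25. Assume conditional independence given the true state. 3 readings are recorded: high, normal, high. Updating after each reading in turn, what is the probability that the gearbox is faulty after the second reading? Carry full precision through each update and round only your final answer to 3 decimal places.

0.658

After 'high': P(faulty) = 0.9·0.8000 / (0.9·0.8000 + 0.25·0.2000) ≈ 0.9351
After 'normal': P(faulty) = 0.1·0.9351 / (0.1·0.9351 + 0.75·0.0649) ≈ 0.6575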